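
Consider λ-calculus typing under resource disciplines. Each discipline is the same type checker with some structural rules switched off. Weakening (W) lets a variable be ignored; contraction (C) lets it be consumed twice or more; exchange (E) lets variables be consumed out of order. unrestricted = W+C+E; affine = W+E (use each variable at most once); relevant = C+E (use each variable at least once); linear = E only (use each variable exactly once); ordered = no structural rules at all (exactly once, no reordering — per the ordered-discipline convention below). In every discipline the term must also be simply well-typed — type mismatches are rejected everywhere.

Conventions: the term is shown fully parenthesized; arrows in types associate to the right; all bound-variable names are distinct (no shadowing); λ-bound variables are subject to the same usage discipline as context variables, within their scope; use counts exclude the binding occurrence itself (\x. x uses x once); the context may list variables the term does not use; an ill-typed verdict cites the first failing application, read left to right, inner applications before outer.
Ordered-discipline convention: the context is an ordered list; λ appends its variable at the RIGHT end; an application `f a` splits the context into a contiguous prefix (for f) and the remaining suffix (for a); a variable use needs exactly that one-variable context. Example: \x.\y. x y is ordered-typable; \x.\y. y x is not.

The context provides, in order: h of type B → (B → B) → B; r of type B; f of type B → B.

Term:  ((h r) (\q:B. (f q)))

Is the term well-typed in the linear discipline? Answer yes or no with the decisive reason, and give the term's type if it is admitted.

yes — exactly-once usage across h, r, f, q; term : B
variable uses: h=1; r=1; f=1; q (bound)=1
left-to-right use order: h, r, f, q
typing: well-typed at B
all disciplines: ordered ✓; linear ✓; affine ✓; relevant ✓; unrestricted ✓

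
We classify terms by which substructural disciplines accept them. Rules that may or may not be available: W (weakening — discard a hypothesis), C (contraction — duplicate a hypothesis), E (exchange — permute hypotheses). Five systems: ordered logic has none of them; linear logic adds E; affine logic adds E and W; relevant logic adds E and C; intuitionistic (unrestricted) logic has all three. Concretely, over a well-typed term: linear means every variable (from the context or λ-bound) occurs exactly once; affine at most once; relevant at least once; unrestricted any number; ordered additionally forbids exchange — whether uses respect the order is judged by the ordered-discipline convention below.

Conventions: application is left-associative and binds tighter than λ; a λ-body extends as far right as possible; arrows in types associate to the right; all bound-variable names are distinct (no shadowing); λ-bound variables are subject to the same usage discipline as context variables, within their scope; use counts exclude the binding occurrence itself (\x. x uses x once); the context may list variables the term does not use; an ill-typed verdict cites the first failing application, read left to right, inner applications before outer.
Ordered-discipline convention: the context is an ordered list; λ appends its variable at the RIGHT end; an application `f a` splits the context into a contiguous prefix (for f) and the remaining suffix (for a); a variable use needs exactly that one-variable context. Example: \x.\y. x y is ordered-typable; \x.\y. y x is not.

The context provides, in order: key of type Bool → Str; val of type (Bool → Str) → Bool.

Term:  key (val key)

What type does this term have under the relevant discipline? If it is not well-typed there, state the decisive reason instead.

term : Str
counts: key: 2×, val: 1×
uses in reading order: key, val, key
typing: well-typed at Str
all disciplines: ordered ✗, linear ✗, affine ✗, relevant ✓, unrestricted ✓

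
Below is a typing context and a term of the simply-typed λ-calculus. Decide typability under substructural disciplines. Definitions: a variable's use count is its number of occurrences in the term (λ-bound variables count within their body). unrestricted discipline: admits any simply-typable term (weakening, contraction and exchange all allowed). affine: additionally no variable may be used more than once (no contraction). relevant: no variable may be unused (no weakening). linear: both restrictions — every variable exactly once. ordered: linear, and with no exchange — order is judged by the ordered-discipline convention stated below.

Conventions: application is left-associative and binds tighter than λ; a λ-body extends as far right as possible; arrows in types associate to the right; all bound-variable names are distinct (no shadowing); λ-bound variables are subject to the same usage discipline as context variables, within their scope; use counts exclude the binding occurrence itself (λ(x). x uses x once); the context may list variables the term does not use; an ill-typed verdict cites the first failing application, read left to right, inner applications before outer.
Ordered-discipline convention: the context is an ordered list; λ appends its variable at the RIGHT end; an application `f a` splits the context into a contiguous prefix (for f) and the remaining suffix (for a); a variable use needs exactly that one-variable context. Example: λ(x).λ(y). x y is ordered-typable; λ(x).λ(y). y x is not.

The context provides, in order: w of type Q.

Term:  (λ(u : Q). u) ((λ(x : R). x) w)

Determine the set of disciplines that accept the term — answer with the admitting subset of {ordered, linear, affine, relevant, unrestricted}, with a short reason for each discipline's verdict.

admitting disciplines: none
variable uses: w: 1×; u [bound]: 1×; x [bound]: 1×
use order (left to right): u, x, w
typing: ill-typed: argument of type Q where R is required
ordered: ✗ — the type mismatch rejects it
linear: ✗ — not simply typable
affine: ✗ — fails simple typing
relevant: ✗ — a type mismatch blocks all five
unrestricted: ✗ — the type mismatch rejects it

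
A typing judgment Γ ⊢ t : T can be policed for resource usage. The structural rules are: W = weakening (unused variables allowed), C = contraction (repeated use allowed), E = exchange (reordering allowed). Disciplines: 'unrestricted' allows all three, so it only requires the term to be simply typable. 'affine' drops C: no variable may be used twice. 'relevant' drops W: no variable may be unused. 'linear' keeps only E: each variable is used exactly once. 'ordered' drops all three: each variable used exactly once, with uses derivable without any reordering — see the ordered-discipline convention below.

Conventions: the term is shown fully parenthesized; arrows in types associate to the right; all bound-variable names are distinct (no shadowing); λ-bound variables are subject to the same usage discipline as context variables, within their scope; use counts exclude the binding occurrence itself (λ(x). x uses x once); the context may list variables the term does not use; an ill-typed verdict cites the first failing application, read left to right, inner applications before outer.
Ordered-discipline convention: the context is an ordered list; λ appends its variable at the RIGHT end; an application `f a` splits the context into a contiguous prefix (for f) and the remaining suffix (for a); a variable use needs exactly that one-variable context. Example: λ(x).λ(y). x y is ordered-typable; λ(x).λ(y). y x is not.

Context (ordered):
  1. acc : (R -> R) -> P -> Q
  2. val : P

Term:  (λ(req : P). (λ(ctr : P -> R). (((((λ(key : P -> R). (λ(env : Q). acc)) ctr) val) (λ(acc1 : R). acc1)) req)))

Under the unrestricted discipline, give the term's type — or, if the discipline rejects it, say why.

not well-typed under unrestricted — a type mismatch blocks all five
counts: acc ×1, val ×1, req [bound] ×1, ctr [bound] ×1, key [bound] ×0, env [bound] ×0, acc1 [bound] ×1
use order (left to right): acc, ctr, val, acc1, req
typing: ill-typed: an argument P mismatches the expected Q
per-discipline verdicts: ordered ✗ | linear ✗ | affine ✗ | relevant ✗ | unrestricted ✗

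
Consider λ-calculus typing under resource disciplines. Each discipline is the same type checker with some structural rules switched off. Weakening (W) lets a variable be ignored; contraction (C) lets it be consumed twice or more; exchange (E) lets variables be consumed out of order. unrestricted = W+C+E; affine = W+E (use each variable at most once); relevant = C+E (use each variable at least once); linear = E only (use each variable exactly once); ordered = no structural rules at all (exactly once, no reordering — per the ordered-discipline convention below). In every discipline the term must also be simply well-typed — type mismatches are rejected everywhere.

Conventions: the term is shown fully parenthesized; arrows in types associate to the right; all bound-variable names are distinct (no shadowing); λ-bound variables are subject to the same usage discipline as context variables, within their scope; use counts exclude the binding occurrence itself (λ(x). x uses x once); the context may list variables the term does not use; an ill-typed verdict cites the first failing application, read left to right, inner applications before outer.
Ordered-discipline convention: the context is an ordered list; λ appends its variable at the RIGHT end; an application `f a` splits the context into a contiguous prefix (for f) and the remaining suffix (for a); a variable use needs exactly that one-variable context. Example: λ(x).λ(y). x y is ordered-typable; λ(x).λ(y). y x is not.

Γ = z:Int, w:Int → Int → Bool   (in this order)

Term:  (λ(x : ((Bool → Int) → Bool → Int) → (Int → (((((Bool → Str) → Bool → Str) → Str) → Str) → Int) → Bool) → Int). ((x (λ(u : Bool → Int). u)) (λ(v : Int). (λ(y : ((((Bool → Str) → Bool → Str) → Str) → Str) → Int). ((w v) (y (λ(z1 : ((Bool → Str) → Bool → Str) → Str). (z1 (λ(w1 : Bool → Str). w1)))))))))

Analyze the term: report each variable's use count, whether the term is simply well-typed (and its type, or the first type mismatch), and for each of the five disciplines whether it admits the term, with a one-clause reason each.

use counts: z: 0×, w: 1×, x (bound): 1×, u (bound): 1×, v (bound): 1×, y (bound): 1×, z1 (bound): 1×, w1 (bound): 1×
uses in reading order: x, u, w, v, y, z1, w1
typing: well-typed at (((Bool → Int) → Bool → Int) → (Int → (((((Bool → Str) → Bool → Str) → Str) → Str) → Int) → Bool) → Int) → Int
ordered ✗ (unused: z — weakening required)
linear ✗ (unused: z — weakening required)
affine ✓ (no duplicate uses among z, w, x, u, v, y, z1, w1)
relevant ✗ (unused: z — weakening required)
unrestricted ✓ (simply typable at (((Bool → Int) → Bool → Int) → (Int → (((((Bool → Str) → Bool → Str) → Str) → Str) → Int) → Bool) → Int) → Int; W, C, E all held)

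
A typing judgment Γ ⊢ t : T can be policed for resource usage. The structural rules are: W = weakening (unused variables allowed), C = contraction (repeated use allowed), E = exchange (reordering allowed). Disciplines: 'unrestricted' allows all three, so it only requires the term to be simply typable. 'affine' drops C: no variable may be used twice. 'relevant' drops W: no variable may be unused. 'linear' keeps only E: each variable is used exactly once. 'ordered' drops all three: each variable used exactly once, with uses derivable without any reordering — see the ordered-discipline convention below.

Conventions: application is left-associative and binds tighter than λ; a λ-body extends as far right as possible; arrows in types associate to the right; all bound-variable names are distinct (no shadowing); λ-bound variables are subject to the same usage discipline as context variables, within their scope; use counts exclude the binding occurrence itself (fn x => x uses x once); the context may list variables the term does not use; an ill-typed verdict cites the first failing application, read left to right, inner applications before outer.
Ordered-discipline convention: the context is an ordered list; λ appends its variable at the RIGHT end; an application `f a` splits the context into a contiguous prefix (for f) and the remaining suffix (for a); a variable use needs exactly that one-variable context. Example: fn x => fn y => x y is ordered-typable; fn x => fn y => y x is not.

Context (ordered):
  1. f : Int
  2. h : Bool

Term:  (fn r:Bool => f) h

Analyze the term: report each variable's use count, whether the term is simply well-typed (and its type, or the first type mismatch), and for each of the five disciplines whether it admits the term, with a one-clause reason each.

usage: f: 1, h: 1, r (λ-bound): 0
order of uses: f, h
typing: well-typed at Int
ordered: ✗, needs weakening: r unused
linear: ✗, needs weakening: r unused
affine: ✓, at most one use each (f, h, r)
relevant: ✗, needs weakening: r unused
unrestricted: ✓, simply typable at Int; W, C, E all held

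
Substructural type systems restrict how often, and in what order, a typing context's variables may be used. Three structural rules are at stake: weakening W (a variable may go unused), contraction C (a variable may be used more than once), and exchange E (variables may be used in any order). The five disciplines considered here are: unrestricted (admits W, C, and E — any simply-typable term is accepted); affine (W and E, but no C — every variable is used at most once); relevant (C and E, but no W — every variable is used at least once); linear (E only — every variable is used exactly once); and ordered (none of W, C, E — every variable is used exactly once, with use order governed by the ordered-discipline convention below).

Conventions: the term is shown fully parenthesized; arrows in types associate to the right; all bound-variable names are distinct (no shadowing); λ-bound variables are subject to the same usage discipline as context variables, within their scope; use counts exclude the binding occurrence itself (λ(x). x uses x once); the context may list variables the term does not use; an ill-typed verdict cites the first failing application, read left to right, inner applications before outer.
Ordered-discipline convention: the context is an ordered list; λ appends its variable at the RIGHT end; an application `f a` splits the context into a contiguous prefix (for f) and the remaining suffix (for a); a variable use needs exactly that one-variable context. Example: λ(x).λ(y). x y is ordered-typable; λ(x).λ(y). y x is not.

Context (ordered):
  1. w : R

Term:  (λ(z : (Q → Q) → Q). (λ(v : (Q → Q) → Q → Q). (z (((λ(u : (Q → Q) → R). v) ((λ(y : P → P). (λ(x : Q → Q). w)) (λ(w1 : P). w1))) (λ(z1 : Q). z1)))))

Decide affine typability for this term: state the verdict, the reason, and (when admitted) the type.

yes — w, z, v, u, y, x, w1, z1: no repeats, contraction unneeded; term : ((Q → Q) → Q) → ((Q → Q) → Q → Q) → Q
variable uses: w: 1×, z (bound): 1×, v (bound): 1×, u (bound): 0×, y (bound): 0×, x (bound): 0×, w1 (bound): 1×, z1 (bound): 1×
order of uses: z, v, w, w1, z1
typing: the term checks, with type ((Q → Q) → Q) → ((Q → Q) → Q → Q) → Q
across the five disciplines: ordered ✗, linear ✗, affine ✓, relevant ✗, unrestricted ✓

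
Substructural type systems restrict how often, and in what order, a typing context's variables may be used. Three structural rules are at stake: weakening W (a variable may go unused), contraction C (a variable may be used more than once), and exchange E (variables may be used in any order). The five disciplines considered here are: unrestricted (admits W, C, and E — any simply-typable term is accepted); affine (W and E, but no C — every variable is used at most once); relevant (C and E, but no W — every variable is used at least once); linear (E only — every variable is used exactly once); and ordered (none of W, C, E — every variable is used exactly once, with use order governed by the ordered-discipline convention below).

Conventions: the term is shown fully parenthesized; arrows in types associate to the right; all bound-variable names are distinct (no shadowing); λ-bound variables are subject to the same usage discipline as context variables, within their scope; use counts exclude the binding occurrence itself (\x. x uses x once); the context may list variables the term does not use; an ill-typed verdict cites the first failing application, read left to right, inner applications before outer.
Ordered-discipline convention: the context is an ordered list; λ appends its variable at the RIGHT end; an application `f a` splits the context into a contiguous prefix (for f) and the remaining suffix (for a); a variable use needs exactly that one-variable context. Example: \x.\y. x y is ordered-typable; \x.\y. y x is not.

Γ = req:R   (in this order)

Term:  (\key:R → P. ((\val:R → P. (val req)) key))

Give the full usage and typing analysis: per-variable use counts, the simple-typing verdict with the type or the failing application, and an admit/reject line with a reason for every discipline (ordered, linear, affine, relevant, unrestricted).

counts: req=1, key (bound)=1, val (bound)=1
left-to-right use order: val, req, key
typing: well-typed — term : (R → P) → P
ordered: ✗ — use order val, req, key needs exchange
linear: ✓ — req, key, val: one use apiece
affine: ✓ — req, key, val: no repeats, contraction unneeded
relevant: ✓ — at least one use each (req, key, val)
unrestricted: ✓ — simply typable at (R → P) → P; W, C, E all held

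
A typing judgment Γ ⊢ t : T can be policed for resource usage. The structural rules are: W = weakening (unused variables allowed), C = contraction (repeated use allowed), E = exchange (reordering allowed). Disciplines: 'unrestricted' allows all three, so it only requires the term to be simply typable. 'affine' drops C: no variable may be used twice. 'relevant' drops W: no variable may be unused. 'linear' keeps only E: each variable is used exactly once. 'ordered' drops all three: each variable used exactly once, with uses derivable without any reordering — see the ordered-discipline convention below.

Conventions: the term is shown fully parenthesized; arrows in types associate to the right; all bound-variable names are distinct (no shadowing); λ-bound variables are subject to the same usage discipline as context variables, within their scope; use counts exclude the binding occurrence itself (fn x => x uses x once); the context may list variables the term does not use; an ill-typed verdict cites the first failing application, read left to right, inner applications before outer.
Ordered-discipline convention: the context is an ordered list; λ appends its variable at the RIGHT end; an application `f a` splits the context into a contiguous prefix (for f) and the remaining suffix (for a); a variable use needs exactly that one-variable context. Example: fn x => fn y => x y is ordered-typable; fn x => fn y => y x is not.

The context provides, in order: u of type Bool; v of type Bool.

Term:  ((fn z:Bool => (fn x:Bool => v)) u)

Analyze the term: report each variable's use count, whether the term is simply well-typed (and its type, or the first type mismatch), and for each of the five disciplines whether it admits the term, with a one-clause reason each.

usage: u=1, v=1, z (bound)=0, x (bound)=0
uses in reading order: v, u
typing: ✓ — Bool -> Bool
ordered: ✗ — needs weakening: z, x unused
linear: ✗ — needs weakening: z, x unused
affine: ✓ — at most one use each (u, v, z, x)
relevant: ✗ — needs weakening: z, x unused
unrestricted: ✓ — simply typable at Bool -> Bool; W, C, E all held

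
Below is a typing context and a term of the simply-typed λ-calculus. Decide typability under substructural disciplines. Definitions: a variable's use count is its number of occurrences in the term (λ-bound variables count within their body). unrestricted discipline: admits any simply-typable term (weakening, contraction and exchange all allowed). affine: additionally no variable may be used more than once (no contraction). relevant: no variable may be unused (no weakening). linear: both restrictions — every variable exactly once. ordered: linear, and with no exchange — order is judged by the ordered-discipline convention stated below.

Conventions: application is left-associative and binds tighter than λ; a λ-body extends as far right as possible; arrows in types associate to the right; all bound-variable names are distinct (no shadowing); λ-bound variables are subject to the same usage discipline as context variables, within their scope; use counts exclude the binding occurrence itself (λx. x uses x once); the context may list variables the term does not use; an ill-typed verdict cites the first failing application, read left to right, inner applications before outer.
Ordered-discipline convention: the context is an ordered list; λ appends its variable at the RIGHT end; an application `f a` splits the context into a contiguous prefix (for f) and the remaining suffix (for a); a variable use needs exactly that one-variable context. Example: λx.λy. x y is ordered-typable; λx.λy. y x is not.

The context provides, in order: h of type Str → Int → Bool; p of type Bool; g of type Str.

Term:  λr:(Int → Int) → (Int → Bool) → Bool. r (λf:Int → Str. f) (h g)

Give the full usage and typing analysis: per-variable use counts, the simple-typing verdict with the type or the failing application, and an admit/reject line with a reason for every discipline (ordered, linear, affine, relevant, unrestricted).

use counts: h: 1, p: 0, g: 1, r (λ-bound): 1, f (λ-bound): 1
left-to-right use order: r, f, h, g
typing: ill-typed: argument of type (Int → Str) → Int → Str where Int → Int is required
ordered: ✗, not simply typable
linear: ✗, fails simple typing
affine: ✗, a type mismatch blocks all five
relevant: ✗, the type mismatch rejects it
unrestricted: ✗, not simply typable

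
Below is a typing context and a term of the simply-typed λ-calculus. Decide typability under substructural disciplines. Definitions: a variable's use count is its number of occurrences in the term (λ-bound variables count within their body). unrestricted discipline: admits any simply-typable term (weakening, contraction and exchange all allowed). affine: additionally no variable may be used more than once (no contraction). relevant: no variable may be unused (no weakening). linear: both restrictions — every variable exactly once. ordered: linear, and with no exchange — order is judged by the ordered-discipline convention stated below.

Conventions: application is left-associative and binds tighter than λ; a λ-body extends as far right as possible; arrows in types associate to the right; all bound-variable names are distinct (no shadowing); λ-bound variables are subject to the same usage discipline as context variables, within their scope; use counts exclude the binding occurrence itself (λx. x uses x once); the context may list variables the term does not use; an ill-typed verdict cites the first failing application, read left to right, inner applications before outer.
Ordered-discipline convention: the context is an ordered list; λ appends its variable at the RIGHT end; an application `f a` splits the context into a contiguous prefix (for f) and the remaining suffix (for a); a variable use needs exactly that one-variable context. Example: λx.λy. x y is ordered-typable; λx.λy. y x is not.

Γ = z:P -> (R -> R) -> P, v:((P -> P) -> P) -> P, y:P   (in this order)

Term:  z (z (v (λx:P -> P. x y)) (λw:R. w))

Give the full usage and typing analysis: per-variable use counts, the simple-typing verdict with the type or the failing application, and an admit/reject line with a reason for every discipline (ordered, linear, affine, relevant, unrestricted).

counts: z: 2; v: 1; y: 1; x (bound): 1; w (bound): 1
uses in reading order: z, z, v, x, y, w
typing: ✓ — (R -> R) -> P
ordered: ✗, repeated use of z ×2
linear: ✗, repeated use of z ×2
affine: ✗, repeated use of z ×2
relevant: ✓, every one of z, v, y, x, w appears
unrestricted: ✓, simply typable at (R -> R) -> P; W, C, E all held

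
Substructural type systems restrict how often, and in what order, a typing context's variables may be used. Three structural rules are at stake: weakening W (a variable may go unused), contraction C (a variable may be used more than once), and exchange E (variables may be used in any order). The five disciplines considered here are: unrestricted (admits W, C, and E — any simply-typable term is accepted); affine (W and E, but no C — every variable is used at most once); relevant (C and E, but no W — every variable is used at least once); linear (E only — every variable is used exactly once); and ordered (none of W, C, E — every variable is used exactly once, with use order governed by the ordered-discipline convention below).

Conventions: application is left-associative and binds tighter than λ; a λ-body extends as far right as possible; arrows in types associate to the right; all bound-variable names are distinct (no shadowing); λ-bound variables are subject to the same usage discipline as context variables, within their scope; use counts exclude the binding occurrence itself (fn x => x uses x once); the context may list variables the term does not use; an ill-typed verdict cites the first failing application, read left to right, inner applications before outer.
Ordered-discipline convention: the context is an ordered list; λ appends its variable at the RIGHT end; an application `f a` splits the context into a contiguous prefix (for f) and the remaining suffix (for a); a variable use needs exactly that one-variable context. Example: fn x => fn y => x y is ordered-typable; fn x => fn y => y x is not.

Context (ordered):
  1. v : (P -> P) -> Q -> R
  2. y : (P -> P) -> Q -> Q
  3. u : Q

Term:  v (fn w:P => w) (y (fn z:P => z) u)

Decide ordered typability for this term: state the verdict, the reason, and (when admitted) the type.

yes — v, y, u, w, z once each; derivable with no W/C/E; term : R
usage: v=1, y=1, u=1, w [bound]=1, z [bound]=1
order of uses: v, w, y, z, u
typing: the term checks, with type R
all disciplines: ordered ✓, linear ✓, affine ✓, relevant ✓, unrestricted ✓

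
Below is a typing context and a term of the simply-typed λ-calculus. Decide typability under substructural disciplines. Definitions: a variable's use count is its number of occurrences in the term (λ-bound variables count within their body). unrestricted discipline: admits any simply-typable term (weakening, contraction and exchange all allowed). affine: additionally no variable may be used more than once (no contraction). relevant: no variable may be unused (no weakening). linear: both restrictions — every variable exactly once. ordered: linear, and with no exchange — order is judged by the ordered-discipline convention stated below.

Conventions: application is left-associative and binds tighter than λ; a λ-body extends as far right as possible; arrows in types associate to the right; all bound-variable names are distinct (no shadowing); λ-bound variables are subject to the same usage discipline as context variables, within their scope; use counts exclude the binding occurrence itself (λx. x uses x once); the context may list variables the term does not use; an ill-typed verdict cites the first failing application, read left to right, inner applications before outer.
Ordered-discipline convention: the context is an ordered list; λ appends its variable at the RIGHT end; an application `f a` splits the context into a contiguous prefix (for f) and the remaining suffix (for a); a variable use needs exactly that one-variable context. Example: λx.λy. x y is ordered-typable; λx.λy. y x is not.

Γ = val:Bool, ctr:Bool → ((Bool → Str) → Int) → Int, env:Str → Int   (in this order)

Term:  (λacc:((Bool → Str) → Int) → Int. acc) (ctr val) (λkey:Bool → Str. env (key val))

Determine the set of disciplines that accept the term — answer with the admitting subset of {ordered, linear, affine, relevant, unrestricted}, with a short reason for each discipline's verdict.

accepted by: relevant, unrestricted
counts: val=2; ctr=1; env=1; acc [bound]=1; key [bound]=1
left-to-right use order: acc, ctr, val, env, key, val
typing: ✓ — Int
ordered: ✗, repeated use of val ×2
linear: ✗, repeated use of val ×2
affine: ✗, repeated use of val ×2
relevant: ✓, val, ctr, env, acc, key: all used, weakening unneeded
unrestricted: ✓, type-checks (Int) and nothing is barred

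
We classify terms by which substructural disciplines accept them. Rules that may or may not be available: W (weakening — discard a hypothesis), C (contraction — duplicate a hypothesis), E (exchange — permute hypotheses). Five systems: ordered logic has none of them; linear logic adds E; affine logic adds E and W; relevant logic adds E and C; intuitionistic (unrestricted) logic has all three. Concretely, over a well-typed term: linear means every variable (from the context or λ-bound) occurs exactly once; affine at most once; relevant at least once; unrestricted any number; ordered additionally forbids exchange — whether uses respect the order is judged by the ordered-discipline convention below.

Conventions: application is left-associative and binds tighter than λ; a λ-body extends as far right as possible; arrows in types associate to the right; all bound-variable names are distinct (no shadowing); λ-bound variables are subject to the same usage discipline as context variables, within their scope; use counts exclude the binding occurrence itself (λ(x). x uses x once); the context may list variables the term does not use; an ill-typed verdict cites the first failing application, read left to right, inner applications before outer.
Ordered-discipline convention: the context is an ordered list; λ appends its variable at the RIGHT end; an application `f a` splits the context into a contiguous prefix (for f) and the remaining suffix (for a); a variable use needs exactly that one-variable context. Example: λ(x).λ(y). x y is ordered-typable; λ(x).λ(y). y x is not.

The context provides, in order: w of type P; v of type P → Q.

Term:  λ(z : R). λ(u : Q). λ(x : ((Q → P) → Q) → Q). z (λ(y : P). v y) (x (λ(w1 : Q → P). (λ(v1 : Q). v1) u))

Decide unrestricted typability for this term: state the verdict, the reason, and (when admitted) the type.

no — fails simple typing
variable uses: w ×0, v ×1, z (bound) ×1, u (bound) ×1, x (bound) ×1, y (bound) ×1, w1 (bound) ×0, v1 (bound) ×1
left-to-right use order: z, v, y, x, v1, u
typing: ill-typed: non-function type R applied to an argument
across the five disciplines: ordered ✗ | linear ✗ | affine ✗ | relevant ✗ | unrestricted ✗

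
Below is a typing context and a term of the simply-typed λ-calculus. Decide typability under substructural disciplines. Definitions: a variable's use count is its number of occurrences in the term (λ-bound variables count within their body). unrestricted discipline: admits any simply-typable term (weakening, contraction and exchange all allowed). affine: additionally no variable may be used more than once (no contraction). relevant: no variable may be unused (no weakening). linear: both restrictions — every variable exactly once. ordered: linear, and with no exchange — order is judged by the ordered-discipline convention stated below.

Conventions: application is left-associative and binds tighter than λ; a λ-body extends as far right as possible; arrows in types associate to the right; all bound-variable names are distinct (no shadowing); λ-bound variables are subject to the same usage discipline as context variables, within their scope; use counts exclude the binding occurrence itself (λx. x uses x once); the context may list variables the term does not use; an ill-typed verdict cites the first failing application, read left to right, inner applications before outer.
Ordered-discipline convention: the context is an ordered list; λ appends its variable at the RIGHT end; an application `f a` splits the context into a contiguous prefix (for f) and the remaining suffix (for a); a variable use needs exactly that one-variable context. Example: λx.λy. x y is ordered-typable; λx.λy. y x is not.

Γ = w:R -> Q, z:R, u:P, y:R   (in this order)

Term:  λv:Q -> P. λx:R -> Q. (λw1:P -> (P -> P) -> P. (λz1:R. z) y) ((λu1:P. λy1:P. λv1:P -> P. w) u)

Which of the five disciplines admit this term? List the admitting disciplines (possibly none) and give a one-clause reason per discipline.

admitting disciplines: none
usage: w ×1; z ×1; u ×1; y ×1; v (bound) ×0; x (bound) ×0; w1 (bound) ×0; z1 (bound) ×0; u1 (bound) ×0; y1 (bound) ×0; v1 (bound) ×0
use order (left to right): z, y, w, u
typing: ill-typed: a function awaiting P -> (P -> P) -> P gets P -> (P -> P) -> R -> Q
ordered: ✗ — a type mismatch blocks all five
linear: ✗ — the type mismatch rejects it
affine: ✗ — not simply typable
relevant: ✗ — fails simple typing
unrestricted: ✗ — a type mismatch blocks all five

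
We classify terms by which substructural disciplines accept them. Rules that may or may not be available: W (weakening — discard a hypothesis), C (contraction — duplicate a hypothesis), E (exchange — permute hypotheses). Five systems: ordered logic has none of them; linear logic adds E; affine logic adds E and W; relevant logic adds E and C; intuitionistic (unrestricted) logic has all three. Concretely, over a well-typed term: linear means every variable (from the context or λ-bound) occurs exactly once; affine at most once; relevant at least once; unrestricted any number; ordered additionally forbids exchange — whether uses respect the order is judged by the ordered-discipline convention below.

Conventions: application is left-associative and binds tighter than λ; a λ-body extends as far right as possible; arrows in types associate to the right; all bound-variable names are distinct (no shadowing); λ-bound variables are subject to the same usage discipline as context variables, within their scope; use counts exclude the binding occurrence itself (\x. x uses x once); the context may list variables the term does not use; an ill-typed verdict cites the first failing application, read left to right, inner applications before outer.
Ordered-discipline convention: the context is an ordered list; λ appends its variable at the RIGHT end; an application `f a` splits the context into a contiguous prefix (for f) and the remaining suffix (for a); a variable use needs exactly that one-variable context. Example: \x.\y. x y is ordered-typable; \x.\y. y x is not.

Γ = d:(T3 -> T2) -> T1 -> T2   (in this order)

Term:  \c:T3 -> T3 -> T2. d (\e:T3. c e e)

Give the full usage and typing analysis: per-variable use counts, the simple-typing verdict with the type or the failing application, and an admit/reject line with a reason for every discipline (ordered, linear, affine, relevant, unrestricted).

counts: d: 1×, c (λ-bound): 1×, e (λ-bound): 2×
order of uses: d, c, e, e
typing: well-typed — term : (T3 -> T3 -> T2) -> T1 -> T2
ordered ✗ (repeated use of e ×2)
linear ✗ (repeated use of e ×2)
affine ✗ (repeated use of e ×2)
relevant ✓ (at least one use each (d, c, e))
unrestricted ✓ (typability at (T3 -> T3 -> T2) -> T1 -> T2 is all that's needed)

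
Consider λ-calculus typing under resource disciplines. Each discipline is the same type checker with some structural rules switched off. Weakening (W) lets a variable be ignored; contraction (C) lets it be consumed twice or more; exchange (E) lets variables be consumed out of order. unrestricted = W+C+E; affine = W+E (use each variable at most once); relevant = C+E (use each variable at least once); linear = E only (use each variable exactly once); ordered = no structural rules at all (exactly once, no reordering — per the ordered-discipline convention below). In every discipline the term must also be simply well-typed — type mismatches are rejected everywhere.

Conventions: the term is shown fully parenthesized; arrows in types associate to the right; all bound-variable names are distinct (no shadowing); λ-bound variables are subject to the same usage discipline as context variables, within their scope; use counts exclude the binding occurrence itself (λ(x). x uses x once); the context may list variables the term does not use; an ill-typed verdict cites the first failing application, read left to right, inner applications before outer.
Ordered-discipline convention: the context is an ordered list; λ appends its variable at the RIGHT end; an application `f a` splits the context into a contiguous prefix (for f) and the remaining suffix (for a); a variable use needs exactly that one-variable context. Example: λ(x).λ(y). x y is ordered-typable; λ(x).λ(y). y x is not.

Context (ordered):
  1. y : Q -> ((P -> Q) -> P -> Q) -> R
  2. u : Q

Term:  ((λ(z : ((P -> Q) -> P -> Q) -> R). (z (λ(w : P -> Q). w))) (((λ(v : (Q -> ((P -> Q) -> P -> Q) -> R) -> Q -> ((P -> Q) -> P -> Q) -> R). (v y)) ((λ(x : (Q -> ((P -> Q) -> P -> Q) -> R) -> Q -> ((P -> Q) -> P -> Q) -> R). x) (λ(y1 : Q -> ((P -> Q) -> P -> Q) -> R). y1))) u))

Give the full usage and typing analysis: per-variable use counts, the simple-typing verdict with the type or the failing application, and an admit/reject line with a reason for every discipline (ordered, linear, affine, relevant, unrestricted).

usage: y: 1; u: 1; z [bound]: 1; w [bound]: 1; v [bound]: 1; x [bound]: 1; y1 [bound]: 1
left-to-right use order: z, w, v, y, x, y1, u
typing: well-typed — term : R
ordered: ✗, use order z, w, v, y, x, y1, u needs exchange
linear: ✓, y, u, z, w, v, x, y1: one use apiece
affine: ✓, at most one use each (y, u, z, w, v, x, y1)
relevant: ✓, every one of y, u, z, w, v, x, y1 appears
unrestricted: ✓, typability at R is all that's needed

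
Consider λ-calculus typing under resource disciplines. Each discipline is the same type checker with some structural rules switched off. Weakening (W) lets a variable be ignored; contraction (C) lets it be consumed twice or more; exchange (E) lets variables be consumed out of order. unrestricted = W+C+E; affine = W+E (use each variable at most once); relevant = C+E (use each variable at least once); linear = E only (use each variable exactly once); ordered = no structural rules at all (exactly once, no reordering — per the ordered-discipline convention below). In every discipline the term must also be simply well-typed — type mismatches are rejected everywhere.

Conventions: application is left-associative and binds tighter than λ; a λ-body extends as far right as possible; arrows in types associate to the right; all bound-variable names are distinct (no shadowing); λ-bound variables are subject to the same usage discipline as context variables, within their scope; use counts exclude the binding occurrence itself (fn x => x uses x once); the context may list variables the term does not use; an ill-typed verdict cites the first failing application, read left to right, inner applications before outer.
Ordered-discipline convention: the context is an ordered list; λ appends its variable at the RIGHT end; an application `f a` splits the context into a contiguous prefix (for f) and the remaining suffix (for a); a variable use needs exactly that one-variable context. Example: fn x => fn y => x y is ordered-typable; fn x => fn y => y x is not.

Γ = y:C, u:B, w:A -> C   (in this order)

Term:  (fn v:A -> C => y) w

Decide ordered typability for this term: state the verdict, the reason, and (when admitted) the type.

no — u, v never used (weakening)
use counts: y=1; u=0; w=1; v (λ-bound)=0
uses in reading order: y, w
typing: well-typed at C
summary: ordered ✗, linear ✗, affine ✓, relevant ✗, unrestricted ✓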